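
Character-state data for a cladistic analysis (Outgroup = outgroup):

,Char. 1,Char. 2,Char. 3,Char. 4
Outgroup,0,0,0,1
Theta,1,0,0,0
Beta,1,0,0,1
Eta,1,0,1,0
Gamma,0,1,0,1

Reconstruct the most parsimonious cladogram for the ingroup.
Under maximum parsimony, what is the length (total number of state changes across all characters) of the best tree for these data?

Character polarity is set by the outgroup: the derived state is whichever differs from the outgroup's state, so for Char. 4 the derived state is '0', and for the remaining characters it is '1'.
Only Beta, Eta, and Theta show the derived state '1' for Char. 1, supporting them as a clade.
Char. 2: derived state '1' in Gamma only — an autapomorphy, so it tells us nothing about relationships among taxa.
Char. 3: derived state '1' in Eta only — an autapomorphy, so it tells us nothing about relationships among taxa.
Only Eta and Theta show the derived state '0' for Char. 4, supporting them as a clade.
Most parsimonious ingroup topology: (((Theta,Eta),Beta),Gamma).
Changes per character on this tree: Char. 1: 1; Char. 2: 1; Char. 3: 1; Char. 4: 1.
Total = 4.

4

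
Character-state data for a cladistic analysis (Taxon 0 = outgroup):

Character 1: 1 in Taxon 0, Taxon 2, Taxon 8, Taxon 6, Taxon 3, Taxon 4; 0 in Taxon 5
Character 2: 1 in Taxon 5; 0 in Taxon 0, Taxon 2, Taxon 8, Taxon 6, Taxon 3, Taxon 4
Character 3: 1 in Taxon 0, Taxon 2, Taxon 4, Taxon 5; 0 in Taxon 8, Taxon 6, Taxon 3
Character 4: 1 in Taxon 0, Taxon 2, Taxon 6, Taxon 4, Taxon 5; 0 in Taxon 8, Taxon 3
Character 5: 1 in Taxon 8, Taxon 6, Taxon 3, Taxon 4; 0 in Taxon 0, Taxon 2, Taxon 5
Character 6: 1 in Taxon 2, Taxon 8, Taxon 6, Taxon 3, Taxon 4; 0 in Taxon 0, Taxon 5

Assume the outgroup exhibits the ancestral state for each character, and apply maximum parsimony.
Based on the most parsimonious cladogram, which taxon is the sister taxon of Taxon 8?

Taxon 3

Character polarity is set by the outgroup: the derived state is whichever differs from the outgroup's state, so for Character 1, Character 3, Character 4 the derived state is '0', and for the remaining characters it is '1'.
Character 1 (derived state '0') is unique to Taxon 5 (autapomorphy; uninformative for grouping).
Character 2 (derived state '1') is unique to Taxon 5 (autapomorphy; uninformative for grouping).
Character 3: derived state '0' in Taxon 3, Taxon 6, and Taxon 8 only — synapomorphy for {Taxon 3, Taxon 6, Taxon 8}.
Character 4: derived state '0' in Taxon 3 and Taxon 8 only — synapomorphy for {Taxon 3, Taxon 8}.
Character 5: derived state '1' in Taxon 3, Taxon 4, Taxon 6, and Taxon 8 only — synapomorphy for {Taxon 3, Taxon 4, Taxon 6, Taxon 8}.
Character 6: derived state '1' in Taxon 2, Taxon 3, Taxon 4, Taxon 6, and Taxon 8 only — synapomorphy for {Taxon 2, Taxon 3, Taxon 4, Taxon 6, Taxon 8}.
Most parsimonious ingroup topology: ((Taxon 2,(((Taxon 8,Taxon 3),Taxon 6),Taxon 4)),Taxon 5).
Taxon 8 and Taxon 3 form a cherry on this tree, so they are sister taxa.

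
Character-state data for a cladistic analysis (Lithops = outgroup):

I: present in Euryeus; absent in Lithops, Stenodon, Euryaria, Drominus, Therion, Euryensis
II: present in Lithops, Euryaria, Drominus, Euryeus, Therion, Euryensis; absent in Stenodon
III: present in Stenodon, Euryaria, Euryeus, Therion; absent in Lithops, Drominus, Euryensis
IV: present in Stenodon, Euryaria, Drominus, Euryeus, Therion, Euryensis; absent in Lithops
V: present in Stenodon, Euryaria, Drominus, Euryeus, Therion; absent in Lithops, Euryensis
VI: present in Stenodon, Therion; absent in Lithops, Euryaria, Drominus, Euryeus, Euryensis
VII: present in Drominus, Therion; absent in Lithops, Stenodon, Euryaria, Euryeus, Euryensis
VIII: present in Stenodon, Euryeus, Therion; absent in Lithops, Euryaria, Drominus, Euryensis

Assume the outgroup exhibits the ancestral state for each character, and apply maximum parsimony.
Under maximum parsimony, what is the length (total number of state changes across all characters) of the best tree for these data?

9

Character polarity is set by the outgroup: the derived state is whichever differs from the outgroup's state, so for II the derived state is 'absent', and for the remaining characters it is 'present'.
I: derived state 'present' in Euryeus only — an autapomorphy, so it tells us nothing about relationships among taxa.
II (derived state 'absent') is unique to Stenodon (autapomorphy; uninformative for grouping).
III: derived state 'present' in Euryaria, Euryeus, Stenodon, and Therion only — synapomorphy for {Euryaria, Euryeus, Stenodon, Therion}.
All ingroup taxa share the derived state 'present' for IV; it defines the ingroup but does not resolve relationships within it.
V: derived state 'present' in Drominus, Euryaria, Euryeus, Stenodon, and Therion only — synapomorphy for {Drominus, Euryaria, Euryeus, Stenodon, Therion}.
Only Stenodon and Therion show the derived state 'present' for VI, supporting them as a clade.
VII groups Drominus and Therion, which is incompatible with the clades supported by the remaining characters; treating it as convergent (homoplasy) costs fewer steps than any alternative tree.
Only Euryeus, Stenodon, and Therion show the derived state 'present' for VIII, supporting them as a clade.
Most parsimonious ingroup topology: (((((Stenodon,Therion),Euryeus),Euryaria),Drominus),Euryensis).
Changes per character on this tree: I: 1; II: 1; III: 1; IV: 1; V: 1; VI: 1; VII: 2; VIII: 1.
Total = 9.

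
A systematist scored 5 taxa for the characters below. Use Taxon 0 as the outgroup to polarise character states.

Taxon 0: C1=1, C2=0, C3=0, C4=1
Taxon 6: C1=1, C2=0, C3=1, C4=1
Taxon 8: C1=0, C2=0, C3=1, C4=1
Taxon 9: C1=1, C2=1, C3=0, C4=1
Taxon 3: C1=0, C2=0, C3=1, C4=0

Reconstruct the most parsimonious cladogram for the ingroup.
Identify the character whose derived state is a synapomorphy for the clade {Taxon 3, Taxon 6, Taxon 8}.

C3

Character polarity is set by the outgroup: the derived state is whichever differs from the outgroup's state, so for C1, C4 the derived state is '0', and for the remaining characters it is '1'.
C1 (derived state '0') is shared by Taxon 3 and Taxon 8 — a synapomorphy uniting that clade.
C2 (derived state '1') is unique to Taxon 9 (autapomorphy; uninformative for grouping).
C3 (derived state '1') is shared by Taxon 3, Taxon 6, and Taxon 8 — a synapomorphy uniting that clade.
C4 (derived state '0') is unique to Taxon 3 (autapomorphy; uninformative for grouping).
Most parsimonious ingroup topology: ((Taxon 6,(Taxon 8,Taxon 3)),Taxon 9).
The clade {Taxon 3, Taxon 6, Taxon 8} is supported by C3: its derived state '1' occurs in exactly those taxa and in no other taxon (including the outgroup).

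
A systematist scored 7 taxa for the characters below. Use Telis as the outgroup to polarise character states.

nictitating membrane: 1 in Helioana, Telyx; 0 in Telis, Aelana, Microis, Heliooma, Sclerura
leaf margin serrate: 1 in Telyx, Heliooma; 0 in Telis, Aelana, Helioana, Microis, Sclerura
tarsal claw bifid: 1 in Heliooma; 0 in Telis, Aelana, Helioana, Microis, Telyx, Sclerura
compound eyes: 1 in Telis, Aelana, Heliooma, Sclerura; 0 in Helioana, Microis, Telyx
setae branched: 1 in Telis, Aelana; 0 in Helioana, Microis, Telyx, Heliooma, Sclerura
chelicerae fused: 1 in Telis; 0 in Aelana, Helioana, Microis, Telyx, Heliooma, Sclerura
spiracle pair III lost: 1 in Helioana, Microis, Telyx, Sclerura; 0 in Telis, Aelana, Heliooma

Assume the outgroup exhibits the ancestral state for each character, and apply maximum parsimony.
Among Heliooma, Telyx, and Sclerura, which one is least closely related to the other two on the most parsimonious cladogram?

Heliooma

Character polarity is set by the outgroup: the derived state is whichever differs from the outgroup's state, so for compound eyes, setae branched, chelicerae fused the derived state is '0', and for the remaining characters it is '1'.
nictitating membrane: derived state '1' in Helioana and Telyx only — synapomorphy for {Helioana, Telyx}.
leaf margin serrate groups Heliooma and Telyx, which is incompatible with the clades supported by the remaining characters; treating it as convergent (homoplasy) costs fewer steps than any alternative tree.
tarsal claw bifid: derived state '1' in Heliooma only — an autapomorphy, so it tells us nothing about relationships among taxa.
compound eyes (derived state '0') is shared by Helioana, Microis, and Telyx — a synapomorphy uniting that clade.
setae branched: derived state '0' in Helioana, Heliooma, Microis, Sclerura, and Telyx only — synapomorphy for {Helioana, Heliooma, Microis, Sclerura, Telyx}.
chelicerae fused (derived state '0') is shared by all ingroup taxa — unites the whole ingroup.
spiracle pair III lost (derived state '1') is shared by Helioana, Microis, Sclerura, and Telyx — a synapomorphy uniting that clade.
Most parsimonious ingroup topology: (Aelana,((((Helioana,Telyx),Microis),Sclerura),Heliooma)).
Telyx and Sclerura share a more recent common ancestor with each other than either does with Heliooma, so Heliooma is the least closely related of the three.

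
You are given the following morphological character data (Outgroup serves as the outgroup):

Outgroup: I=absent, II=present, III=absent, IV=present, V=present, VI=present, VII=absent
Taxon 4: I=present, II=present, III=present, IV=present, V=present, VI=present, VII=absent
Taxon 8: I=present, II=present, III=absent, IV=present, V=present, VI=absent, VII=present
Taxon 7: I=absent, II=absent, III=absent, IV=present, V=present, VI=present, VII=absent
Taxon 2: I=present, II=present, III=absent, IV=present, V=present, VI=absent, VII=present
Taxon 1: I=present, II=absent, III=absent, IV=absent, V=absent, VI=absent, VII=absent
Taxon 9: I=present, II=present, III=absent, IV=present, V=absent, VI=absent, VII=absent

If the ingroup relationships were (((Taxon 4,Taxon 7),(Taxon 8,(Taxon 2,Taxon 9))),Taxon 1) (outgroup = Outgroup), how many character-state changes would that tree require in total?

12

Map each character onto (((Taxon 4,Taxon 7),(Taxon 8,(Taxon 2,Taxon 9))),Taxon 1) (rooted by Outgroup) and count the minimum state changes it requires (Fitch parsimony):
I: 2; II: 2; III: 1; IV: 1; V: 2; VI: 2; VII: 2.
Total tree length = 12.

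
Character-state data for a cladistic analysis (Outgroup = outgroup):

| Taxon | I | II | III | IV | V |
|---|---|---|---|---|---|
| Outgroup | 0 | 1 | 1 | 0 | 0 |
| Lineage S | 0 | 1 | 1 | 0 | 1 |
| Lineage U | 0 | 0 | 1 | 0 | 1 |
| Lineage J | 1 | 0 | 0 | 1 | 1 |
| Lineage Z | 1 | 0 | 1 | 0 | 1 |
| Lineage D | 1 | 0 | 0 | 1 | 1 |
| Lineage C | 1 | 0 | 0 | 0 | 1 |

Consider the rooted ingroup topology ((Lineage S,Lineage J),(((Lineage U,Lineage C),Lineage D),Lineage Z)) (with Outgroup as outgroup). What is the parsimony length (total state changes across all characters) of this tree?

Map each character onto ((Lineage S,Lineage J),(((Lineage U,Lineage C),Lineage D),Lineage Z)) (rooted by Outgroup) and count the minimum state changes it requires (Fitch parsimony):
I: 3; II: 2; III: 3; IV: 2; V: 1.
Total tree length = 11.

11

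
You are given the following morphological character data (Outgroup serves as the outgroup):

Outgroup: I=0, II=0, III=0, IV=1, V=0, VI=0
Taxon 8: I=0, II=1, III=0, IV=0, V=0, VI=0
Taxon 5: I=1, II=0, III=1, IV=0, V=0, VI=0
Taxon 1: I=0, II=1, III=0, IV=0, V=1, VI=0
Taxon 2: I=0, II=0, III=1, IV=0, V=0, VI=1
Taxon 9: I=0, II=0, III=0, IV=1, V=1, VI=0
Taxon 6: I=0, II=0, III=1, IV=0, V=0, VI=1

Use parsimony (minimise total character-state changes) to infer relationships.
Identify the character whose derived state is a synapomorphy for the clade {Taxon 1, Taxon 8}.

II

Character polarity is set by the outgroup: the derived state is whichever differs from the outgroup's state, so for IV the derived state is '0', and for the remaining characters it is '1'.
I (derived state '1') is unique to Taxon 5 (autapomorphy; uninformative for grouping).
II: derived state '1' in Taxon 1 and Taxon 8 only — synapomorphy for {Taxon 1, Taxon 8}.
Only Taxon 2, Taxon 5, and Taxon 6 show the derived state '1' for III, supporting them as a clade.
Only Taxon 1, Taxon 2, Taxon 5, Taxon 6, and Taxon 8 show the derived state '0' for IV, supporting them as a clade.
V (state '1') occurs in Taxon 1 and Taxon 9 but conflicts with the nesting implied by the other characters — most parsimoniously interpreted as homoplasy.
VI (derived state '1') is shared by Taxon 2 and Taxon 6 — a synapomorphy uniting that clade.
Most parsimonious ingroup topology: (((Taxon 8,Taxon 1),(Taxon 5,(Taxon 2,Taxon 6))),Taxon 9).
The clade {Taxon 1, Taxon 8} is supported by II: its derived state '1' occurs in exactly those taxa and in no other taxon (including the outgroup).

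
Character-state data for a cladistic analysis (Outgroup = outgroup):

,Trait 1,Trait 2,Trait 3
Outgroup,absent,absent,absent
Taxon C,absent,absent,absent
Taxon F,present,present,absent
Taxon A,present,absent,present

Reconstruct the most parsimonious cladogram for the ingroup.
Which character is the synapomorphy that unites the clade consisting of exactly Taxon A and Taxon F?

The outgroup has state 'absent' for every character, so 'present' is the derived state throughout.
Trait 1 (derived state 'present') is shared by Taxon A and Taxon F — a synapomorphy uniting that clade.
Trait 2: derived state 'present' in Taxon F only — an autapomorphy, so it tells us nothing about relationships among taxa.
Trait 3: derived state 'present' in Taxon A only — an autapomorphy, so it tells us nothing about relationships among taxa.
Most parsimonious ingroup topology: (Taxon C,(Taxon F,Taxon A)).
The clade {Taxon A, Taxon F} is supported by Trait 1: its derived state 'present' occurs in exactly those taxa and in no other taxon (including the outgroup).

Trait 1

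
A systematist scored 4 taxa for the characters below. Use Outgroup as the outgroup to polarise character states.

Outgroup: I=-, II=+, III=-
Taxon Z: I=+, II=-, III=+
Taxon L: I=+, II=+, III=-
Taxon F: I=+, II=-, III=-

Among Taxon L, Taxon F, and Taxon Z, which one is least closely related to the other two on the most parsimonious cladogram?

Character polarity is set by the outgroup: the derived state is whichever differs from the outgroup's state, so for II the derived state is '-', and for the remaining characters it is '+'.
I (derived state '+') is shared by all ingroup taxa — unites the whole ingroup.
II: derived state '-' in Taxon F and Taxon Z only — synapomorphy for {Taxon F, Taxon Z}.
III (derived state '+') is unique to Taxon Z (autapomorphy; uninformative for grouping).
Most parsimonious ingroup topology: ((Taxon F,Taxon Z),Taxon L).
Taxon F and Taxon Z share a more recent common ancestor with each other than either does with Taxon L, so Taxon L is the least closely related of the three.

Taxon L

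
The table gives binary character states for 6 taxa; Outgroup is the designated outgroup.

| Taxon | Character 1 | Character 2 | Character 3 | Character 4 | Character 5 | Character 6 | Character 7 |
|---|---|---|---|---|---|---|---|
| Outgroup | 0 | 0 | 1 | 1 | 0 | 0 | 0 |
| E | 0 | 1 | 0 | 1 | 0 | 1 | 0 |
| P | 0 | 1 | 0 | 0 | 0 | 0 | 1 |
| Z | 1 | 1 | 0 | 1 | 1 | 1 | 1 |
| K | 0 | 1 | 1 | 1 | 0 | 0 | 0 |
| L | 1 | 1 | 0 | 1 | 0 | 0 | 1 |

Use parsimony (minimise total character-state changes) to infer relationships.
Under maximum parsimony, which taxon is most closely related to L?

Z

Character polarity is set by the outgroup: the derived state is whichever differs from the outgroup's state, so for Character 3, Character 4 the derived state is '0', and for the remaining characters it is '1'.
Character 1: derived state '1' in L and Z only — synapomorphy for {L, Z}.
All ingroup taxa share the derived state '1' for Character 2; it defines the ingroup but does not resolve relationships within it.
Character 3 (derived state '0') is shared by E, L, P, and Z — a synapomorphy uniting that clade.
Character 4: derived state '0' in P only — an autapomorphy, so it tells us nothing about relationships among taxa.
Character 5 (derived state '1') is unique to Z (autapomorphy; uninformative for grouping).
Character 6 (state '1') occurs in E and Z but conflicts with the nesting implied by the other characters — most parsimoniously interpreted as homoplasy.
Character 7: derived state '1' in L, P, and Z only — synapomorphy for {L, P, Z}.
Most parsimonious ingroup topology: ((E,(P,(Z,L))),K).
L and Z form a cherry on this tree, so they are sister taxa.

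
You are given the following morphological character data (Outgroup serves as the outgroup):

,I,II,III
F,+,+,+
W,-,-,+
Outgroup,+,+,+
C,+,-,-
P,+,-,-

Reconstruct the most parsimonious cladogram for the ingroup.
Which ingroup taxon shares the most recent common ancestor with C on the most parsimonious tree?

The outgroup has state '+' for every character, so '-' is the derived state throughout.
I (derived state '-') is unique to W (autapomorphy; uninformative for grouping).
Only C, P, and W show the derived state '-' for II, supporting them as a clade.
III: derived state '-' in C and P only — synapomorphy for {C, P}.
Most parsimonious ingroup topology: ((W,(P,C)),F).
C and P form a cherry on this tree, so they are sister taxa.

P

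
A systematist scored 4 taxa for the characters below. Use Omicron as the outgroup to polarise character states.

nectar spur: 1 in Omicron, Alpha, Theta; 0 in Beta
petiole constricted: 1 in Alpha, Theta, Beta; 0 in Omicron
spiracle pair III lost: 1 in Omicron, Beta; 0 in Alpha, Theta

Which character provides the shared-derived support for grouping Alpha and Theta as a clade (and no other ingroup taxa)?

Character polarity is set by the outgroup: the derived state is whichever differs from the outgroup's state, so for nectar spur, spiracle pair III lost the derived state is '0', and for the remaining characters it is '1'.
nectar spur (derived state '0') is unique to Beta (autapomorphy; uninformative for grouping).
All ingroup taxa share the derived state '1' for petiole constricted; it defines the ingroup but does not resolve relationships within it.
spiracle pair III lost: derived state '0' in Alpha and Theta only — synapomorphy for {Alpha, Theta}.
Most parsimonious ingroup topology: ((Alpha,Theta),Beta).
The clade {Alpha, Theta} is supported by spiracle pair III lost: its derived state '0' occurs in exactly those taxa and in no other taxon (including the outgroup).

spiracle pair III lost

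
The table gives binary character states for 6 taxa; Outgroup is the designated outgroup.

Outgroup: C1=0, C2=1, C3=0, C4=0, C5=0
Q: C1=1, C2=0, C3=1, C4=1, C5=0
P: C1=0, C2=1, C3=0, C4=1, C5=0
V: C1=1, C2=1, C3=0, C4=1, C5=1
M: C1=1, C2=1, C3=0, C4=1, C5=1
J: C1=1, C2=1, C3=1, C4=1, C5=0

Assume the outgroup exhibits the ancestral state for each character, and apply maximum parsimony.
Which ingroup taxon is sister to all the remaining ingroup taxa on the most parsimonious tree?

Character polarity is set by the outgroup: the derived state is whichever differs from the outgroup's state, so for C2 the derived state is '0', and for the remaining characters it is '1'.
C1: derived state '1' in J, M, Q, and V only — synapomorphy for {J, M, Q, V}.
C2 (derived state '0') is unique to Q (autapomorphy; uninformative for grouping).
C3 (derived state '1') is shared by J and Q — a synapomorphy uniting that clade.
All ingroup taxa share the derived state '1' for C4; it defines the ingroup but does not resolve relationships within it.
C5 (derived state '1') is shared by M and V — a synapomorphy uniting that clade.
Most parsimonious ingroup topology: (((Q,J),(V,M)),P).
P is sister to the clade containing all other ingroup taxa, so it is the earliest-diverging (most basal) ingroup lineage.

P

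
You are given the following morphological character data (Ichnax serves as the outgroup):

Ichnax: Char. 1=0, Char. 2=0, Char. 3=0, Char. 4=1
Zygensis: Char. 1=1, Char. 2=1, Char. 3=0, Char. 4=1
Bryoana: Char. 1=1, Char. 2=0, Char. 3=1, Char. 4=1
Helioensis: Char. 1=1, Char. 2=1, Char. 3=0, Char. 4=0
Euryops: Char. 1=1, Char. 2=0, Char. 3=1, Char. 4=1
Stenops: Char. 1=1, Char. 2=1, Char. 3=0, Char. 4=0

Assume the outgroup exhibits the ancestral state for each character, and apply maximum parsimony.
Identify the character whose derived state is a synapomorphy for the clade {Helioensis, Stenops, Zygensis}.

Char. 2

Character polarity is set by the outgroup: the derived state is whichever differs from the outgroup's state, so for Char. 4 the derived state is '0', and for the remaining characters it is '1'.
All ingroup taxa share the derived state '1' for Char. 1; it defines the ingroup but does not resolve relationships within it.
Only Helioensis, Stenops, and Zygensis show the derived state '1' for Char. 2, supporting them as a clade.
Char. 3: derived state '1' in Bryoana and Euryops only — synapomorphy for {Bryoana, Euryops}.
Only Helioensis and Stenops show the derived state '0' for Char. 4, supporting them as a clade.
Most parsimonious ingroup topology: ((Zygensis,(Helioensis,Stenops)),(Bryoana,Euryops)).
The clade {Helioensis, Stenops, Zygensis} is supported by Char. 2: its derived state '1' occurs in exactly those taxa and in no other taxon (including the outgroup).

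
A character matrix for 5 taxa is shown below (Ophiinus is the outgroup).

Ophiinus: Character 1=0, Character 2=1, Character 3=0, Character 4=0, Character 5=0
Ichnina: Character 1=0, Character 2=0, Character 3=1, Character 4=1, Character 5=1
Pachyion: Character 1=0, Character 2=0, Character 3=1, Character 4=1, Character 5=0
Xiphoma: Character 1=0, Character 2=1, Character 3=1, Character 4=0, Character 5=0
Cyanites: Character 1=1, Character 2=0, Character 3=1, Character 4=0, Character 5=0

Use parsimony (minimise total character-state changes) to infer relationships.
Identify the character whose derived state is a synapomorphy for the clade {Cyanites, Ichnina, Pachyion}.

Character polarity is set by the outgroup: the derived state is whichever differs from the outgroup's state, so for Character 2 the derived state is '0', and for the remaining characters it is '1'.
Character 1 (derived state '1') is unique to Cyanites (autapomorphy; uninformative for grouping).
Character 2: derived state '0' in Cyanites, Ichnina, and Pachyion only — synapomorphy for {Cyanites, Ichnina, Pachyion}.
All ingroup taxa share the derived state '1' for Character 3; it defines the ingroup but does not resolve relationships within it.
Only Ichnina and Pachyion show the derived state '1' for Character 4, supporting them as a clade.
Character 5 (derived state '1') is unique to Ichnina (autapomorphy; uninformative for grouping).
Most parsimonious ingroup topology: (((Ichnina,Pachyion),Cyanites),Xiphoma).
The clade {Cyanites, Ichnina, Pachyion} is supported by Character 2: its derived state '0' occurs in exactly those taxa and in no other taxon (including the outgroup).

Character 2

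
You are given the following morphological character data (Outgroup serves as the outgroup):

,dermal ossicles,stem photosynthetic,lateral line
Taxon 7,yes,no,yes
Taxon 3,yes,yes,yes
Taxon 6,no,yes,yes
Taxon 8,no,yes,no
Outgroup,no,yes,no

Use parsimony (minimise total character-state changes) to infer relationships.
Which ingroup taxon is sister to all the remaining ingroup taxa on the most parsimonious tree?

Character polarity is set by the outgroup: the derived state is whichever differs from the outgroup's state, so for stem photosynthetic the derived state is 'no', and for the remaining characters it is 'yes'.
dermal ossicles: derived state 'yes' in Taxon 3 and Taxon 7 only — synapomorphy for {Taxon 3, Taxon 7}.
stem photosynthetic: derived state 'no' in Taxon 7 only — an autapomorphy, so it tells us nothing about relationships among taxa.
Only Taxon 3, Taxon 6, and Taxon 7 show the derived state 'yes' for lateral line, supporting them as a clade.
Most parsimonious ingroup topology: (((Taxon 3,Taxon 7),Taxon 6),Taxon 8).
Taxon 8 is sister to the clade containing all other ingroup taxa, so it is the earliest-diverging (most basal) ingroup lineage.

Taxon 8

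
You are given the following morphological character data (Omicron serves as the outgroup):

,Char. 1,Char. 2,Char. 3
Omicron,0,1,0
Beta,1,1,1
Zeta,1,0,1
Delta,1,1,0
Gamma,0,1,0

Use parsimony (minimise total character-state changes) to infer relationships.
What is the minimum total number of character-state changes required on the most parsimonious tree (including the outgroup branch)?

3

Character polarity is set by the outgroup: the derived state is whichever differs from the outgroup's state, so for Char. 2 the derived state is '0', and for the remaining characters it is '1'.
Only Beta, Delta, and Zeta show the derived state '1' for Char. 1, supporting them as a clade.
Char. 2: derived state '0' in Zeta only — an autapomorphy, so it tells us nothing about relationships among taxa.
Only Beta and Zeta show the derived state '1' for Char. 3, supporting them as a clade.
Most parsimonious ingroup topology: (((Beta,Zeta),Delta),Gamma).
Changes per character on this tree: Char. 1: 1; Char. 2: 1; Char. 3: 1.
Total = 3.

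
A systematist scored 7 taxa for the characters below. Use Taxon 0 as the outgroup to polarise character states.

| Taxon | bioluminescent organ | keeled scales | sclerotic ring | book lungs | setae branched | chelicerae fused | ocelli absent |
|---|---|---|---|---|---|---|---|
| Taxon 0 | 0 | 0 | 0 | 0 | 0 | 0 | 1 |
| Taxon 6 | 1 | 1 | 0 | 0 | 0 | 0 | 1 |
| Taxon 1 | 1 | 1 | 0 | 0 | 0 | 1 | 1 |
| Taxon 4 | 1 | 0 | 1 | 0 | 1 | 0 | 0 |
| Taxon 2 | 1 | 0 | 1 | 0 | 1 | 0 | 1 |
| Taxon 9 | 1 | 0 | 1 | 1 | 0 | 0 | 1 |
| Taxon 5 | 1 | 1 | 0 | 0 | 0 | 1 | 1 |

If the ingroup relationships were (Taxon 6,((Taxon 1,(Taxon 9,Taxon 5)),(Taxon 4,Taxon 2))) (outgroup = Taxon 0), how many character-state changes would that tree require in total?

11

Map each character onto (Taxon 6,((Taxon 1,(Taxon 9,Taxon 5)),(Taxon 4,Taxon 2))) (rooted by Taxon 0) and count the minimum state changes it requires (Fitch parsimony):
bioluminescent organ: 1; keeled scales: 3; sclerotic ring: 2; book lungs: 1; setae branched: 1; chelicerae fused: 2; ocelli absent: 1.
Total tree length = 11.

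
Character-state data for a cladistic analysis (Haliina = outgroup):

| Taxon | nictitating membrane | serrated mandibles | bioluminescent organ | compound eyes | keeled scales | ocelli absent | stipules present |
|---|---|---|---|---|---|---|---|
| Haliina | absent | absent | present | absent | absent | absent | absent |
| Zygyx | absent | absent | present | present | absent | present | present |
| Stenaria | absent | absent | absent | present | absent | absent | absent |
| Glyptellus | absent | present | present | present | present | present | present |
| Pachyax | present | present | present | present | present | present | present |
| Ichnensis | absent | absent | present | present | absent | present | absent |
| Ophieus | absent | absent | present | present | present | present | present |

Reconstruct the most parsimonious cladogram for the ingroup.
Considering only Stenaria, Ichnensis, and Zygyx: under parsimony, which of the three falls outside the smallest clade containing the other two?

Stenaria

Character polarity is set by the outgroup: the derived state is whichever differs from the outgroup's state, so for bioluminescent organ the derived state is 'absent', and for the remaining characters it is 'present'.
nictitating membrane (derived state 'present') is unique to Pachyax (autapomorphy; uninformative for grouping).
serrated mandibles: derived state 'present' in Glyptellus and Pachyax only — synapomorphy for {Glyptellus, Pachyax}.
bioluminescent organ: derived state 'absent' in Stenaria only — an autapomorphy, so it tells us nothing about relationships among taxa.
All ingroup taxa share the derived state 'present' for compound eyes; it defines the ingroup but does not resolve relationships within it.
Only Glyptellus, Ophieus, and Pachyax show the derived state 'present' for keeled scales, supporting them as a clade.
ocelli absent (derived state 'present') is shared by Glyptellus, Ichnensis, Ophieus, Pachyax, and Zygyx — a synapomorphy uniting that clade.
Only Glyptellus, Ophieus, Pachyax, and Zygyx show the derived state 'present' for stipules present, supporting them as a clade.
Most parsimonious ingroup topology: (((Zygyx,((Glyptellus,Pachyax),Ophieus)),Ichnensis),Stenaria).
Zygyx and Ichnensis share a more recent common ancestor with each other than either does with Stenaria, so Stenaria is the least closely related of the three.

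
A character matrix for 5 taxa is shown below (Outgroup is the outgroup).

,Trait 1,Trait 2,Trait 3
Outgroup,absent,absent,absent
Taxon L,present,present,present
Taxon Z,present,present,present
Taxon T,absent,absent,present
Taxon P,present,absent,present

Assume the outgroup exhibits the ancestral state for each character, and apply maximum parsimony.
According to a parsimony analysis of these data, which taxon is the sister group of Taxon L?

The outgroup has state 'absent' for every character, so 'present' is the derived state throughout.
Trait 1: derived state 'present' in Taxon L, Taxon P, and Taxon Z only — synapomorphy for {Taxon L, Taxon P, Taxon Z}.
Only Taxon L and Taxon Z show the derived state 'present' for Trait 2, supporting them as a clade.
Trait 3 (derived state 'present') is shared by all ingroup taxa — unites the whole ingroup.
Most parsimonious ingroup topology: (((Taxon L,Taxon Z),Taxon P),Taxon T).
Taxon L and Taxon Z form a cherry on this tree, so they are sister taxa.

Taxon Z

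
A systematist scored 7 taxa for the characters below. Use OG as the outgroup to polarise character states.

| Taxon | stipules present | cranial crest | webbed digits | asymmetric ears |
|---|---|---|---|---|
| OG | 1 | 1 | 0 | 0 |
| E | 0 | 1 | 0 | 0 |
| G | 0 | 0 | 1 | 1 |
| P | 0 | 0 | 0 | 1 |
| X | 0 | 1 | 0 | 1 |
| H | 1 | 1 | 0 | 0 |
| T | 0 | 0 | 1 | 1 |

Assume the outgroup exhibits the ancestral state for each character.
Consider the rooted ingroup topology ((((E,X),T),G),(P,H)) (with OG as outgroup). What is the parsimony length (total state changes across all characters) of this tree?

Map each character onto ((((E,X),T),G),(P,H)) (rooted by OG) and count the minimum state changes it requires (Fitch parsimony):
stipules present: 2; cranial crest: 3; webbed digits: 2; asymmetric ears: 3.
Total tree length = 10.

10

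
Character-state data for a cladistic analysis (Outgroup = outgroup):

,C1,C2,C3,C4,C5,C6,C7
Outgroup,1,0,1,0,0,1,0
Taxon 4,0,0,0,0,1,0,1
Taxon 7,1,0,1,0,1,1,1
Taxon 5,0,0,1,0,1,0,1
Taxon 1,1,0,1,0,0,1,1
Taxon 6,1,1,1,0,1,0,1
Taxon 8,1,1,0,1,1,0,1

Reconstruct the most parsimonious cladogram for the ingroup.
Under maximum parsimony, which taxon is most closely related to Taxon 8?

Character polarity is set by the outgroup: the derived state is whichever differs from the outgroup's state, so for C1, C3, C6 the derived state is '0', and for the remaining characters it is '1'.
Only Taxon 4 and Taxon 5 show the derived state '0' for C1, supporting them as a clade.
C2: derived state '1' in Taxon 6 and Taxon 8 only — synapomorphy for {Taxon 6, Taxon 8}.
C3 (state '0') occurs in Taxon 4 and Taxon 8 but conflicts with the nesting implied by the other characters — most parsimoniously interpreted as homoplasy.
C4: derived state '1' in Taxon 8 only — an autapomorphy, so it tells us nothing about relationships among taxa.
Only Taxon 4, Taxon 5, Taxon 6, Taxon 7, and Taxon 8 show the derived state '1' for C5, supporting them as a clade.
Only Taxon 4, Taxon 5, Taxon 6, and Taxon 8 show the derived state '0' for C6, supporting them as a clade.
C7 (derived state '1') is shared by all ingroup taxa — unites the whole ingroup.
Most parsimonious ingroup topology: ((((Taxon 4,Taxon 5),(Taxon 6,Taxon 8)),Taxon 7),Taxon 1).
Taxon 8 and Taxon 6 form a cherry on this tree, so they are sister taxa.

Taxon 6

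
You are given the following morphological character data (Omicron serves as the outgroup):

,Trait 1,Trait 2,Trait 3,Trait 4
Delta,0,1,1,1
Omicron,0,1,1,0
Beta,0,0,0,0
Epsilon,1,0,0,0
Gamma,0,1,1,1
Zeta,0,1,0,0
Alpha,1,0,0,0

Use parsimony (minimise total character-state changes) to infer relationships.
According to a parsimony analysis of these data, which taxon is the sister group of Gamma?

Delta

Character polarity is set by the outgroup: the derived state is whichever differs from the outgroup's state, so for Trait 2, Trait 3 the derived state is '0', and for the remaining characters it is '1'.
Only Alpha and Epsilon show the derived state '1' for Trait 1, supporting them as a clade.
Trait 2 (derived state '0') is shared by Alpha, Beta, and Epsilon — a synapomorphy uniting that clade.
Only Alpha, Beta, Epsilon, and Zeta show the derived state '0' for Trait 3, supporting them as a clade.
Trait 4 (derived state '1') is shared by Delta and Gamma — a synapomorphy uniting that clade.
Most parsimonious ingroup topology: ((((Epsilon,Alpha),Beta),Zeta),(Gamma,Delta)).
Gamma and Delta form a cherry on this tree, so they are sister taxa.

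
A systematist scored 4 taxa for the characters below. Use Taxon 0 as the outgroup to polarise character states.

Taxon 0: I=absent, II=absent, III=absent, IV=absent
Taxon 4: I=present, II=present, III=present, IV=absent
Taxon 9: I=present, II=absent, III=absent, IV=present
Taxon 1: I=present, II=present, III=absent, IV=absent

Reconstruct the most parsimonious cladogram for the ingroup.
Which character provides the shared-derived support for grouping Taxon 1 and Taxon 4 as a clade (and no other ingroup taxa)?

The outgroup has state 'absent' for every character, so 'present' is the derived state throughout.
All ingroup taxa share the derived state 'present' for I; it defines the ingroup but does not resolve relationships within it.
II (derived state 'present') is shared by Taxon 1 and Taxon 4 — a synapomorphy uniting that clade.
III (derived state 'present') is unique to Taxon 4 (autapomorphy; uninformative for grouping).
IV (derived state 'present') is unique to Taxon 9 (autapomorphy; uninformative for grouping).
Most parsimonious ingroup topology: ((Taxon 4,Taxon 1),Taxon 9).
The clade {Taxon 1, Taxon 4} is supported by II: its derived state 'present' occurs in exactly those taxa and in no other taxon (including the outgroup).

II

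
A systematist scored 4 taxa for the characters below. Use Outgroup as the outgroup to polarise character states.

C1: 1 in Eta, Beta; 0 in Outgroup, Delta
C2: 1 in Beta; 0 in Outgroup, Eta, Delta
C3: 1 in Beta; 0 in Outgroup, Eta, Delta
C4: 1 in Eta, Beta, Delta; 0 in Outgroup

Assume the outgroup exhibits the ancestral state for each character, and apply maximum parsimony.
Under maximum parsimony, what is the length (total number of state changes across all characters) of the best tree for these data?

4

The outgroup has state '0' for every character, so '1' is the derived state throughout.
C1: derived state '1' in Beta and Eta only — synapomorphy for {Beta, Eta}.
C2: derived state '1' in Beta only — an autapomorphy, so it tells us nothing about relationships among taxa.
C3 (derived state '1') is unique to Beta (autapomorphy; uninformative for grouping).
C4 (derived state '1') is shared by all ingroup taxa — unites the whole ingroup.
Most parsimonious ingroup topology: ((Eta,Beta),Delta).
Changes per character on this tree: C1: 1; C2: 1; C3: 1; C4: 1.
Total = 4.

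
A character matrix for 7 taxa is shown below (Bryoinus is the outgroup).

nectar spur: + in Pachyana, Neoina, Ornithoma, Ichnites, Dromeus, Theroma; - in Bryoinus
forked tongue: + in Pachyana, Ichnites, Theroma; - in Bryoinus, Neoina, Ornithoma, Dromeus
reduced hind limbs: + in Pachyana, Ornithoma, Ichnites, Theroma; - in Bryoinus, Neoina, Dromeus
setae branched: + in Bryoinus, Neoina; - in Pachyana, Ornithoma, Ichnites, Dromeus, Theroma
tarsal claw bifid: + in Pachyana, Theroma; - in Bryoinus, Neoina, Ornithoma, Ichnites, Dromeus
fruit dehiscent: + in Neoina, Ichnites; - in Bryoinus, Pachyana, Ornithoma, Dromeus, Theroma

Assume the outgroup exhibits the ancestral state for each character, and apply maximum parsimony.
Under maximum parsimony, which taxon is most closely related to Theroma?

Pachyana

Character polarity is set by the outgroup: the derived state is whichever differs from the outgroup's state, so for setae branched the derived state is '-', and for the remaining characters it is '+'.
All ingroup taxa share the derived state '+' for nectar spur; it defines the ingroup but does not resolve relationships within it.
forked tongue (derived state '+') is shared by Ichnites, Pachyana, and Theroma — a synapomorphy uniting that clade.
reduced hind limbs: derived state '+' in Ichnites, Ornithoma, Pachyana, and Theroma only — synapomorphy for {Ichnites, Ornithoma, Pachyana, Theroma}.
Only Dromeus, Ichnites, Ornithoma, Pachyana, and Theroma show the derived state '-' for setae branched, supporting them as a clade.
Only Pachyana and Theroma show the derived state '+' for tarsal claw bifid, supporting them as a clade.
fruit dehiscent (state '+') occurs in Ichnites and Neoina but conflicts with the nesting implied by the other characters — most parsimoniously interpreted as homoplasy.
Most parsimonious ingroup topology: (((((Pachyana,Theroma),Ichnites),Ornithoma),Dromeus),Neoina).
Theroma and Pachyana form a cherry on this tree, so they are sister taxa.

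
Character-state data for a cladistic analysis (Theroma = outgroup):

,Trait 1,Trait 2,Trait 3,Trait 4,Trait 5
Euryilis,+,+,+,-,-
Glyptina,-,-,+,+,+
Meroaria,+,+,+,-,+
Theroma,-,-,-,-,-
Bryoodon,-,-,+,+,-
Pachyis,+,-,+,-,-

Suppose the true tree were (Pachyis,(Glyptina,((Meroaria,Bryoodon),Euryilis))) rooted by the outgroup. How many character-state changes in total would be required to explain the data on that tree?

Map each character onto (Pachyis,(Glyptina,((Meroaria,Bryoodon),Euryilis))) (rooted by Theroma) and count the minimum state changes it requires (Fitch parsimony):
Trait 1: 3; Trait 2: 2; Trait 3: 1; Trait 4: 2; Trait 5: 2.
Total tree length = 10.

10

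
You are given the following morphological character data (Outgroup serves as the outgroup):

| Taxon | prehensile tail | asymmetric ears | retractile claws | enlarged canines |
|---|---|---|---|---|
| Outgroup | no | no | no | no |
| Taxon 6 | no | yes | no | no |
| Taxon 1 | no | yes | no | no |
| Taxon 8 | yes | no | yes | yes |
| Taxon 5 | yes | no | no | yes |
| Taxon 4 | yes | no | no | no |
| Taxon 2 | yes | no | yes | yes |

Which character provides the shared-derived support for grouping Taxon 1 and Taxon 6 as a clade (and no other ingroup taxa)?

asymmetric ears

The outgroup has state 'no' for every character, so 'yes' is the derived state throughout.
prehensile tail (derived state 'yes') is shared by Taxon 2, Taxon 4, Taxon 5, and Taxon 8 — a synapomorphy uniting that clade.
asymmetric ears: derived state 'yes' in Taxon 1 and Taxon 6 only — synapomorphy for {Taxon 1, Taxon 6}.
Only Taxon 2 and Taxon 8 show the derived state 'yes' for retractile claws, supporting them as a clade.
enlarged canines (derived state 'yes') is shared by Taxon 2, Taxon 5, and Taxon 8 — a synapomorphy uniting that clade.
Most parsimonious ingroup topology: ((Taxon 6,Taxon 1),(((Taxon 8,Taxon 2),Taxon 5),Taxon 4)).
The clade {Taxon 1, Taxon 6} is supported by asymmetric ears: its derived state 'yes' occurs in exactly those taxa and in no other taxon (including the outgroup).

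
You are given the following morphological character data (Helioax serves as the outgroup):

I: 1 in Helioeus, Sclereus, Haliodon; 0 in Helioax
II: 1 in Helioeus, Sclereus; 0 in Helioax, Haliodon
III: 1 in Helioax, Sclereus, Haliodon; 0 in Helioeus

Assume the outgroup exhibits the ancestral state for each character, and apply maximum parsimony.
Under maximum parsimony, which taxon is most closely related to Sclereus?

Helioeus

Character polarity is set by the outgroup: the derived state is whichever differs from the outgroup's state, so for III the derived state is '0', and for the remaining characters it is '1'.
I (derived state '1') is shared by all ingroup taxa — unites the whole ingroup.
II (derived state '1') is shared by Helioeus and Sclereus — a synapomorphy uniting that clade.
III: derived state '0' in Helioeus only — an autapomorphy, so it tells us nothing about relationships among taxa.
Most parsimonious ingroup topology: ((Helioeus,Sclereus),Haliodon).
Sclereus and Helioeus form a cherry on this tree, so they are sister taxa.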